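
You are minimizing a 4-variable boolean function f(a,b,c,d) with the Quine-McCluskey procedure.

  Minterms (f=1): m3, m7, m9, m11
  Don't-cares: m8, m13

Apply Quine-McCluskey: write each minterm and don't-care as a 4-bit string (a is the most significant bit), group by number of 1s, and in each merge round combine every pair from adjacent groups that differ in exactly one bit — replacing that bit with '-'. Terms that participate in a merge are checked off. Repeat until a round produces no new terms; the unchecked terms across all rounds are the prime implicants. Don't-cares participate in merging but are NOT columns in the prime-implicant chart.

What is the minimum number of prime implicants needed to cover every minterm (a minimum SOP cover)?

2

[col 0] 0011*, 0111*, 1000*, 1001*, 1011*, 1101*
[col 1] -011, 0-11, 1-01, 10-1, 100-
Prime implicants: -011, 0-11, 1-01, 10-1, 100-
PI chart (minterm → PIs covering it):
  3 | -011,0-11
  7 | 0-11  (sole → essential)
  9 | 1-01,10-1,100-
  11 | -011,10-1
Essential prime implicants: 0-11
Petrick residual → 10-1
Minimum SOP uses 2 PIs: a'cd + ab'd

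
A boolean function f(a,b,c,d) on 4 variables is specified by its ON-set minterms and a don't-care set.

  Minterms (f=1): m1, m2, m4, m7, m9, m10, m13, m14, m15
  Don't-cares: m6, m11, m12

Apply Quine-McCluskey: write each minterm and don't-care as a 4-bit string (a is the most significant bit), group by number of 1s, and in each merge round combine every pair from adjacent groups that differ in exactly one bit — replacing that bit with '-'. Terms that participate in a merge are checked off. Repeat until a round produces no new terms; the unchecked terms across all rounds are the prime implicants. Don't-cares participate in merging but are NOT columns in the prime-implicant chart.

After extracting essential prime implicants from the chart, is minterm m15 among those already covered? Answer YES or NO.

size-2^0 implicants → 0001(✓)  0010(✓)  0100(✓)  0110(✓)  0111(✓)  1001(✓)  1010(✓)  1011(✓)  1100(✓)  1101(✓)  1110(✓)  1111(✓)
size-2^1 implicants → -001  -010(✓)  -100(✓)  -110(✓)  -111(✓)  0-10(✓)  01-0(✓)  011-(✓)  1-01(✓)  1-10(✓)  1-11(✓)  10-1(✓)  101-(✓)  11-0(✓)  11-1(✓)  110-(✓)  111-(✓)
size-2^2 implicants → --10  -1-0  -11-  1--1  1-1-  11--
Unchecked terms (primes): --10, -001, -1-0, -11-, 1--1, 1-1-, 11--
Minterm coverage:
  m1 ⊆ -001 [E]
  m2 ⊆ --10 [E]
  m4 ⊆ -1-0 [E]
  m7 ⊆ -11- [E]
  m9 ⊆ -001,1--1
  m10 ⊆ --10,1-1-
  m13 ⊆ 1--1,11--
  m14 ⊆ --10,-1-0,-11-,1-1-,11--
  m15 ⊆ -11-,1--1,1-1-,11--
E = {--10, -001, -1-0, -11-}

YES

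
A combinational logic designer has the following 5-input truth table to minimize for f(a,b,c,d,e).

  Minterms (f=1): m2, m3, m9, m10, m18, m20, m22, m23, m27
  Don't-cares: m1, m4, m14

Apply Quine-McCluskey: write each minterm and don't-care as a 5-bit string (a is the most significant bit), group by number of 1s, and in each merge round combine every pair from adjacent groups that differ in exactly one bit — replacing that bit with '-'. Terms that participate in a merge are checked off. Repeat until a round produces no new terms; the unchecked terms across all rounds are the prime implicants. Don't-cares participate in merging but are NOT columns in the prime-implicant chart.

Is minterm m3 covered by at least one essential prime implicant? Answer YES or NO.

[col 0] 00001*, 00010*, 00011*, 00100*, 01001*, 01010*, 01110*, 10010*, 10100*, 10110*, 10111*, 11011
[col 1] -0010, -0100, 0-001, 0-010, 000-1, 0001-, 01-10, 10-10, 101-0, 1011-
Prime implicants: -0010, -0100, 0-001, 0-010, 000-1, 0001-, 01-10, 10-10, 101-0, 1011-, 11011
PI chart (minterm → PIs covering it):
  2 | -0010,0-010,0001-
  3 | 000-1,0001-
  9 | 0-001  (sole → essential)
  10 | 0-010,01-10
  18 | -0010,10-10
  20 | -0100,101-0
  22 | 10-10,101-0,1011-
  23 | 1011-  (sole → essential)
  27 | 11011  (sole → essential)
Essential prime implicants: 0-001, 1011-, 11011

NO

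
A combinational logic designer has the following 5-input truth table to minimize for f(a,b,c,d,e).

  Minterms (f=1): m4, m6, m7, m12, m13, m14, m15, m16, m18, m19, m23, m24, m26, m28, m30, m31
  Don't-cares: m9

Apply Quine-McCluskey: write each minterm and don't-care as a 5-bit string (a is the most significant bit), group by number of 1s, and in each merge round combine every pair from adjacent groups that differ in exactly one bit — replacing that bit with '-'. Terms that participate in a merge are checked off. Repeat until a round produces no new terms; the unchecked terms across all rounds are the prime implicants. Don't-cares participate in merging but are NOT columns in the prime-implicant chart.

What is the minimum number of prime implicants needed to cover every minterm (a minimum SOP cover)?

[col 0] 00100*, 00110*, 00111*, 01001*, 01100*, 01101*, 01110*, 01111*, 10000*, 10010*, 10011*, 10111*, 11000*, 11010*, 11100*, 11110*, 11111*
[col 1] -0111*, -1100*, -1110*, -1111*, 0-100*, 0-110*, 0-111*, 001-0*, 0011-*, 01-01, 011-0*, 011-1*, 0110-*, 0111-*, 1-000*, 1-010*, 1-111*, 10-11, 100-0*, 1001-, 11-00*, 11-10*, 110-0*, 111-0*, 1111-*
[col 2] --111, -11-0, -111-, 0-1-0, 0-11-, 011--, 1-0-0, 11--0
Prime implicants: --111, -11-0, -111-, 0-1-0, 0-11-, 01-01, 011--, 1-0-0, 10-11, 1001-, 11--0
PI chart (minterm → PIs covering it):
  4 | 0-1-0  (sole → essential)
  6 | 0-1-0,0-11-
  7 | --111,0-11-
  12 | -11-0,0-1-0,011--
  13 | 01-01,011--
  14 | -11-0,-111-,0-1-0,0-11-,011--
  15 | --111,-111-,0-11-,011--
  16 | 1-0-0  (sole → essential)
  18 | 1-0-0,1001-
  19 | 10-11,1001-
  23 | --111,10-11
  24 | 1-0-0,11--0
  26 | 1-0-0,11--0
  28 | -11-0,11--0
  30 | -11-0,-111-,11--0
  31 | --111,-111-
Essential prime implicants: 0-1-0, 1-0-0
Petrick residual → --111, -11-0, 01-01, 10-11
Minimum SOP uses 6 PIs: cde + bce' + a'ce' + a'bd'e + ac'e' + ab'de

6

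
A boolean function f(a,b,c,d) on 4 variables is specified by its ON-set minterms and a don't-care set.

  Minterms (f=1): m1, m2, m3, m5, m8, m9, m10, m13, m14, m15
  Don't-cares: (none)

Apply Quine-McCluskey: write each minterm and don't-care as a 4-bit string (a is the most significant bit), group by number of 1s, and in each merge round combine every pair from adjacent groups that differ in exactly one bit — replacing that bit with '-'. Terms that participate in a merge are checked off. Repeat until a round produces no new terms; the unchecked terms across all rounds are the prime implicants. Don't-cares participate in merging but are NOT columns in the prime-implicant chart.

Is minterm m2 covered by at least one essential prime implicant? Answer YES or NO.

NO

[col 0] 0001*, 0010*, 0011*, 0101*, 1000*, 1001*, 1010*, 1101*, 1110*, 1111*
[col 1] -001*, -010, -101*, 0-01*, 00-1, 001-, 1-01*, 1-10, 10-0, 100-, 11-1, 111-
[col 2] --01
Prime implicants: --01, -010, 00-1, 001-, 1-10, 10-0, 100-, 11-1, 111-
PI chart (minterm → PIs covering it):
  1 | --01,00-1
  2 | -010,001-
  3 | 00-1,001-
  5 | --01  (sole → essential)
  8 | 10-0,100-
  9 | --01,100-
  10 | -010,1-10,10-0
  13 | --01,11-1
  14 | 1-10,111-
  15 | 11-1,111-
Essential prime implicants: --01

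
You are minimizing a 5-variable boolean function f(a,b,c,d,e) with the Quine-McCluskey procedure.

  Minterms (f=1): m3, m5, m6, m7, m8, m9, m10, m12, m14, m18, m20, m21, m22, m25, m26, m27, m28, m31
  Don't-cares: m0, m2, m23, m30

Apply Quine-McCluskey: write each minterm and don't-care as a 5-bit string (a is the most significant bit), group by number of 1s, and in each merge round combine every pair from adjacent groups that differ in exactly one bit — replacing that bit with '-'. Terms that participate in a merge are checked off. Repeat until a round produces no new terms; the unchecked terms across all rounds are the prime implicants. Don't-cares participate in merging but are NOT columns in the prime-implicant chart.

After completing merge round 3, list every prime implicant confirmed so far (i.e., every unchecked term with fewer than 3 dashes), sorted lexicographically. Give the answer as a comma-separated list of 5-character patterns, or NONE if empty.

-01-1, -011-, -1001, -11-0, 0-0-0, 00-1-, 01--0, 0100-, 1-1-0, 1-11-, 101--, 11-1-, 110-1

[col 0] 00000*, 00010*, 00011*, 00101*, 00110*, 00111*, 01000*, 01001*, 01010*, 01100*, 01110*, 10010*, 10100*, 10101*, 10110*, 10111*, 11001*, 11010*, 11011*, 11100*, 11110*, 11111*
[col 1] -0010*, -0101*, -0110*, -0111*, -1001, -1010*, -1100*, -1110*, 0-000*, 0-010*, 0-110*, 00-10*, 00-11*, 000-0*, 0001-*, 001-1*, 0011-*, 01-00*, 01-10*, 010-0*, 0100-, 011-0*, 1-010*, 1-100*, 1-110*, 1-111*, 10-10*, 101-0*, 101-1*, 1010-*, 1011-*, 11-10*, 11-11*, 110-1, 1101-*, 111-0*, 1111-*
[col 2] --010*, --110*, -0-10*, -01-1, -011-, -1-10*, -11-0, 0--10*, 0-0-0, 00-1-, 01--0, 1--10*, 1-1-0, 1-11-, 101--, 11-1-
[col 3] ---10
Prime implicants: ---10, -01-1, -011-, -1001, -11-0, 0-0-0, 00-1-, 01--0, 0100-, 1-1-0, 1-11-, 101--, 11-1-, 110-1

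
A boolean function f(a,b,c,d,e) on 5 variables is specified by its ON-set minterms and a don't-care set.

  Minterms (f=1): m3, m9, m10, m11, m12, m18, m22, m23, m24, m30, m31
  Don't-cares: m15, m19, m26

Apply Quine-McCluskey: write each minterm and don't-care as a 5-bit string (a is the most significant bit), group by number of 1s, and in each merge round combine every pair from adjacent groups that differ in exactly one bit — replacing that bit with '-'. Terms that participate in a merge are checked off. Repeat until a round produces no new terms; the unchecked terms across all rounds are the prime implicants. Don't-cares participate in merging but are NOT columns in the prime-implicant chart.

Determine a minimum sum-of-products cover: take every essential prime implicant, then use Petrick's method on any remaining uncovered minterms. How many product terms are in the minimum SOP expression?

7

Round 0: 00011✓ 01001✓ 01010✓ 01011✓ 01100 01111✓ 10010✓ 10011✓ 10110✓ 10111✓ 11000✓ 11010✓ 11110✓ 11111✓
Round 1: -0011 -1010 -1111 0-011 01-11 010-1 0101- 1-010✓ 1-110✓ 1-111✓ 10-10✓ 10-11✓ 1001-✓ 1011-✓ 11-10✓ 110-0 1111-✓
Round 2: 1--10 1-11- 10-1-
PIs = {-0011, -1010, -1111, 0-011, 01-11, 010-1, 0101-, 01100, 1--10, 1-11-, 10-1-, 110-0}
Coverage chart:
  m3: -0011,0-011
  m9: 010-1 ←essential
  m10: -1010,0101-
  m11: 0-011,01-11,010-1,0101-
  m12: 01100 ←essential
  m18: 1--10,10-1-
  m22: 1--10,1-11-,10-1-
  m23: 1-11-,10-1-
  m24: 110-0 ←essential
  m30: 1--10,1-11-
  m31: -1111,1-11-
Essential: 010-1, 01100, 110-0
Petrick residual → -0011, -1010, 1--10, 1-11-
Min cover (7 terms): b'c'de + bc'de' + a'bc'e + a'bcd'e' + ade' + acd + abc'e'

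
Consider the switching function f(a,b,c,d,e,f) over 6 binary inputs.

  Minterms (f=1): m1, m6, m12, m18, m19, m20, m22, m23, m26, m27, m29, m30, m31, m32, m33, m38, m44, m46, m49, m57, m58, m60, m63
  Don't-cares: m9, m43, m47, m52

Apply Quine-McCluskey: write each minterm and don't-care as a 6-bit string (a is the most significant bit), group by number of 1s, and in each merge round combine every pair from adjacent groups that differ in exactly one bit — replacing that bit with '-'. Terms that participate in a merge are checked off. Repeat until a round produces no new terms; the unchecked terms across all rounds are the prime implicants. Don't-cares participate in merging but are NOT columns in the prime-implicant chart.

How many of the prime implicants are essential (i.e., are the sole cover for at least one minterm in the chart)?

6

Round 0: 000001✓ 000110✓ 001001✓ 001100✓ 010010✓ 010011✓ 010100✓ 010110✓ 010111✓ 011010✓ 011011✓ 011101✓ 011110✓ 011111✓ 100000✓ 100001✓ 100110✓ 101011✓ 101100✓ 101110✓ 101111✓ 110001✓ 110100✓ 111001✓ 111010✓ 111100✓ 111111✓
Round 1: -00001 -00110 -01100 -10100 -11010 -11111 0-0110 00-001 01-010✓ 01-011✓ 01-110✓ 01-111✓ 010-10✓ 010-11✓ 01001-✓ 0101-0 01011-✓ 011-10✓ 011-11✓ 01101-✓ 0111-1 01111-✓ 1-0001 1-1100 1-1111 10-110 10000- 101-11 1011-0 10111- 11-001 11-100
Round 2: 01--10✓ 01--11✓ 01-01-✓ 01-11-✓ 010-1-✓ 011-1-✓
Round 3: 01--1-
PIs = {-00001, -00110, -01100, -10100, -11010, -11111, 0-0110, 00-001, 01--1-, 0101-0, 0111-1, 1-0001, 1-1100, 1-1111, 10-110, 10000-, 101-11, 1011-0, 10111-, 11-001, 11-100}
Coverage chart:
  m1: -00001,00-001
  m6: -00110,0-0110
  m12: -01100 ←essential
  m18: 01--1- ←essential
  m19: 01--1- ←essential
  m20: -10100,0101-0
  m22: 0-0110,01--1-,0101-0
  m23: 01--1- ←essential
  m26: -11010,01--1-
  m27: 01--1- ←essential
  m29: 0111-1 ←essential
  m30: 01--1- ←essential
  m31: -11111,01--1-,0111-1
  m32: 10000- ←essential
  m33: -00001,1-0001,10000-
  m38: -00110,10-110
  m44: -01100,1-1100,1011-0
  m46: 10-110,1011-0,10111-
  m49: 1-0001,11-001
  m57: 11-001 ←essential
  m58: -11010 ←essential
  m60: 1-1100,11-100
  m63: -11111,1-1111
Essential: -01100, -11010, 01--1-, 0111-1, 10000-, 11-001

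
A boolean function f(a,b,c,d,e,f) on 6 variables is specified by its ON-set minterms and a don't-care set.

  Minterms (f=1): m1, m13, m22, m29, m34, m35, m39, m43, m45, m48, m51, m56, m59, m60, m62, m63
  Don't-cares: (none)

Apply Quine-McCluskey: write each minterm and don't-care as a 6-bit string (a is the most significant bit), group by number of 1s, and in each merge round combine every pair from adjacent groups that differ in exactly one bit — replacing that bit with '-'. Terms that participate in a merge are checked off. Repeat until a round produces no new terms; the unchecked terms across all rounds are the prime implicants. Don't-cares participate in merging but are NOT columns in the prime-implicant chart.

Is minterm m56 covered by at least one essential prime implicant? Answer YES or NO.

[col 0] 000001, 001101*, 010110, 011101*, 100010*, 100011*, 100111*, 101011*, 101101*, 110000*, 110011*, 111000*, 111011*, 111100*, 111110*, 111111*
[col 1] -01101, 0-1101, 1-0011*, 1-1011*, 10-011*, 100-11, 10001-, 11-000, 11-011*, 111-00, 111-11, 1111-0, 11111-
[col 2] 1--011
Prime implicants: -01101, 0-1101, 000001, 010110, 1--011, 100-11, 10001-, 11-000, 111-00, 111-11, 1111-0, 11111-
PI chart (minterm → PIs covering it):
  1 | 000001  (sole → essential)
  13 | -01101,0-1101
  22 | 010110  (sole → essential)
  29 | 0-1101  (sole → essential)
  34 | 10001-  (sole → essential)
  35 | 1--011,100-11,10001-
  39 | 100-11  (sole → essential)
  43 | 1--011  (sole → essential)
  45 | -01101  (sole → essential)
  48 | 11-000  (sole → essential)
  51 | 1--011  (sole → essential)
  56 | 11-000,111-00
  59 | 1--011,111-11
  60 | 111-00,1111-0
  62 | 1111-0,11111-
  63 | 111-11,11111-
Essential prime implicants: -01101, 0-1101, 000001, 010110, 1--011, 100-11, 10001-, 11-000

YES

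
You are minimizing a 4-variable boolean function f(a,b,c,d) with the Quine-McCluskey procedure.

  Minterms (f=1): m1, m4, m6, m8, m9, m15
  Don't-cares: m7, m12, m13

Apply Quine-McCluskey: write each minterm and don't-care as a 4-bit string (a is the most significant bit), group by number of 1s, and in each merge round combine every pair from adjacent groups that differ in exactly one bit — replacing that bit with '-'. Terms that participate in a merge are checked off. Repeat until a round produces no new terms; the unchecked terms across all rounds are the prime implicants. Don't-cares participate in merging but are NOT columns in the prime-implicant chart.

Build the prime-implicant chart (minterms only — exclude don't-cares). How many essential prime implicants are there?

Round 0: 0001✓ 0100✓ 0110✓ 0111✓ 1000✓ 1001✓ 1100✓ 1101✓ 1111✓
Round 1: -001 -100 -111 01-0 011- 1-00✓ 1-01✓ 100-✓ 11-1 110-✓
Round 2: 1-0-
PIs = {-001, -100, -111, 01-0, 011-, 1-0-, 11-1}
Coverage chart:
  m1: -001 ←essential
  m4: -100,01-0
  m6: 01-0,011-
  m8: 1-0- ←essential
  m9: -001,1-0-
  m15: -111,11-1
Essential: -001, 1-0-

2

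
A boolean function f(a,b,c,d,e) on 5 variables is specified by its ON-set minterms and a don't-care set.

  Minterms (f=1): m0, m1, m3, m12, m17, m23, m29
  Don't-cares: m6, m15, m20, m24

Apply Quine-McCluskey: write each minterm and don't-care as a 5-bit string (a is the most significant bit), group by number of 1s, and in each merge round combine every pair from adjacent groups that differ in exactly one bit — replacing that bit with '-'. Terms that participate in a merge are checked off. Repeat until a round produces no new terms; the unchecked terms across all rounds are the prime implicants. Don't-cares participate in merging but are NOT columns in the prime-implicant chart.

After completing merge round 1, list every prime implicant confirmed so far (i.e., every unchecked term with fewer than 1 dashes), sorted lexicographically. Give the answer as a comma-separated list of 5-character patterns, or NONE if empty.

00110, 01100, 01111, 10100, 10111, 11000, 11101

[col 0] 00000*, 00001*, 00011*, 00110, 01100, 01111, 10001*, 10100, 10111, 11000, 11101
[col 1] -0001, 000-1, 0000-
Prime implicants: -0001, 000-1, 0000-, 00110, 01100, 01111, 10100, 10111, 11000, 11101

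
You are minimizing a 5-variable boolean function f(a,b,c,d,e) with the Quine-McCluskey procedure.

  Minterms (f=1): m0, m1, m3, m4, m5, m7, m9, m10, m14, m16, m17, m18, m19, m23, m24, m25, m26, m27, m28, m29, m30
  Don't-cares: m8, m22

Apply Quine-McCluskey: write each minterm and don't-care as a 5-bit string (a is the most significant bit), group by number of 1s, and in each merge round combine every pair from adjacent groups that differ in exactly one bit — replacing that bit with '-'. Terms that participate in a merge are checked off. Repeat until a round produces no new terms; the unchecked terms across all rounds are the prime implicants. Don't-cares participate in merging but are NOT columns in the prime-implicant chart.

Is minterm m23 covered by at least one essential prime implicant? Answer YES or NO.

NO

size-2^0 implicants → 00000(✓)  00001(✓)  00011(✓)  00100(✓)  00101(✓)  00111(✓)  01000(✓)  01001(✓)  01010(✓)  01110(✓)  10000(✓)  10001(✓)  10010(✓)  10011(✓)  10110(✓)  10111(✓)  11000(✓)  11001(✓)  11010(✓)  11011(✓)  11100(✓)  11101(✓)  11110(✓)
size-2^1 implicants → -0000(✓)  -0001(✓)  -0011(✓)  -0111(✓)  -1000(✓)  -1001(✓)  -1010(✓)  -1110(✓)  0-000(✓)  0-001(✓)  00-00(✓)  00-01(✓)  00-11(✓)  000-1(✓)  0000-(✓)  001-1(✓)  0010-(✓)  01-10(✓)  010-0(✓)  0100-(✓)  1-000(✓)  1-001(✓)  1-010(✓)  1-011(✓)  1-110(✓)  10-10(✓)  10-11(✓)  100-0(✓)  100-1(✓)  1000-(✓)  1001-(✓)  1011-(✓)  11-00(✓)  11-01(✓)  11-10(✓)  110-0(✓)  110-1(✓)  1100-(✓)  1101-(✓)  111-0(✓)  1110-(✓)
size-2^2 implicants → --000(✓)  --001(✓)  -0-11  -00-1  -000-(✓)  -1-10  -10-0  -100-(✓)  0-00-(✓)  00--1  00-0-  1--10  1-0-0(✓)  1-0-1(✓)  1-00-(✓)  1-01-(✓)  10-1-  100--(✓)  11--0  11-0-  110--(✓)
size-2^3 implicants → --00-  1-0--
Unchecked terms (primes): --00-, -0-11, -00-1, -1-10, -10-0, 00--1, 00-0-, 1--10, 1-0--, 10-1-, 11--0, 11-0-
Minterm coverage:
  m0 ⊆ --00-,00-0-
  m1 ⊆ --00-,-00-1,00--1,00-0-
  m3 ⊆ -0-11,-00-1,00--1
  m4 ⊆ 00-0- [E]
  m5 ⊆ 00--1,00-0-
  m7 ⊆ -0-11,00--1
  m9 ⊆ --00- [E]
  m10 ⊆ -1-10,-10-0
  m14 ⊆ -1-10 [E]
  m16 ⊆ --00-,1-0--
  m17 ⊆ --00-,-00-1,1-0--
  m18 ⊆ 1--10,1-0--,10-1-
  m19 ⊆ -0-11,-00-1,1-0--,10-1-
  m23 ⊆ -0-11,10-1-
  m24 ⊆ --00-,-10-0,1-0--,11--0,11-0-
  m25 ⊆ --00-,1-0--,11-0-
  m26 ⊆ -1-10,-10-0,1--10,1-0--,11--0
  m27 ⊆ 1-0-- [E]
  m28 ⊆ 11--0,11-0-
  m29 ⊆ 11-0- [E]
  m30 ⊆ -1-10,1--10,11--0
E = {--00-, -1-10, 00-0-, 1-0--, 11-0-}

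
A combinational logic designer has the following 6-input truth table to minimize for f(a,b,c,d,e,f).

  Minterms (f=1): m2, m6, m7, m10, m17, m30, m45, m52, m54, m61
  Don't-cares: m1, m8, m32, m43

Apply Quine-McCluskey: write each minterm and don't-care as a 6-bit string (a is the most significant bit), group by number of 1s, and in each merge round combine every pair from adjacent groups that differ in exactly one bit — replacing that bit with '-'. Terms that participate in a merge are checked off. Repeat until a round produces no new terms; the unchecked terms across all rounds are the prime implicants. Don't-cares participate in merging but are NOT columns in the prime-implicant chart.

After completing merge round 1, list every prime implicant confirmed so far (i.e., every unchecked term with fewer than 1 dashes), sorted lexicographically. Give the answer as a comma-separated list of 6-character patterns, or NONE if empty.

011110, 100000, 101011

Round 0: 000001✓ 000010✓ 000110✓ 000111✓ 001000✓ 001010✓ 010001✓ 011110 100000 101011 101101✓ 110100✓ 110110✓ 111101✓
Round 1: 0-0001 00-010 000-10 00011- 0010-0 1-1101 1101-0
PIs = {0-0001, 00-010, 000-10, 00011-, 0010-0, 011110, 1-1101, 100000, 101011, 1101-0}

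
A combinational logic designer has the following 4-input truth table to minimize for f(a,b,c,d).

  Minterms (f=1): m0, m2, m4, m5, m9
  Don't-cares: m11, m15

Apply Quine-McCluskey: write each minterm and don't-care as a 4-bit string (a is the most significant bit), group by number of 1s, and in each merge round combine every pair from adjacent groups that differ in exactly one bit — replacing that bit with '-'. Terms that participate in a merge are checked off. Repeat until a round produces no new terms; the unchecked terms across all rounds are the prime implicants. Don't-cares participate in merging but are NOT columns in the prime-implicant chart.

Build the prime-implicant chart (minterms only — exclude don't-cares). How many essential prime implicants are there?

Round 0: 0000✓ 0010✓ 0100✓ 0101✓ 1001✓ 1011✓ 1111✓
Round 1: 0-00 00-0 010- 1-11 10-1
PIs = {0-00, 00-0, 010-, 1-11, 10-1}
Coverage chart:
  m0: 0-00,00-0
  m2: 00-0 ←essential
  m4: 0-00,010-
  m5: 010- ←essential
  m9: 10-1 ←essential
Essential: 00-0, 010-, 10-1

3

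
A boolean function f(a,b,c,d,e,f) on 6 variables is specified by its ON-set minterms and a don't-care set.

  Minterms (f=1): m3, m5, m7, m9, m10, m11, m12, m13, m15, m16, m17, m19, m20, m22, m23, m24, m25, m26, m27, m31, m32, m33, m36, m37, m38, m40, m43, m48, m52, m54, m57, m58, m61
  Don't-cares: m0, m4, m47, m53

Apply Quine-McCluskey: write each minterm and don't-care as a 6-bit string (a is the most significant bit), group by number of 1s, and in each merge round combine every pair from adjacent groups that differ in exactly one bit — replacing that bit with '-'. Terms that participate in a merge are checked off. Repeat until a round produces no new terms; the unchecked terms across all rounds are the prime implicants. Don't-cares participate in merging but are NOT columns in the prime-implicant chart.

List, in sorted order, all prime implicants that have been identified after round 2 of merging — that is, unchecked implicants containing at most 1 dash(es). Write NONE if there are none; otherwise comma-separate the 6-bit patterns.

-11001, -11010, 01011-, 10-000, 11-101, 111-01

[col 0] 000000*, 000011*, 000100*, 000101*, 000111*, 001001*, 001010*, 001011*, 001100*, 001101*, 001111*, 010000*, 010001*, 010011*, 010100*, 010110*, 010111*, 011000*, 011001*, 011010*, 011011*, 011111*, 100000*, 100001*, 100100*, 100101*, 100110*, 101000*, 101011*, 101111*, 110000*, 110100*, 110101*, 110110*, 111001*, 111010*, 111101*
[col 1] -00000*, -00100*, -00101*, -01011*, -01111*, -10000*, -10100*, -10110*, -11001, -11010, 0-0000*, 0-0011*, 0-0100*, 0-0111*, 0-1001*, 0-1010*, 0-1011*, 0-1111*, 00-011*, 00-100*, 00-101*, 00-111*, 000-00*, 000-11*, 0001-1*, 00010-*, 001-01*, 001-11*, 0010-1*, 00101-*, 0011-1*, 00110-*, 01-000*, 01-001*, 01-011*, 01-111*, 010-00*, 010-11*, 0100-1*, 01000-*, 0101-0*, 01011-, 011-11*, 0110-0*, 0110-1*, 01100-*, 01101-*, 1-0000*, 1-0100*, 1-0101*, 1-0110*, 10-000, 100-00*, 100-01*, 10000-*, 1001-0*, 10010-*, 101-11*, 11-101, 110-00*, 1101-0*, 11010-*, 111-01
[col 2] --0000*, --0100*, -00-00*, -0010-, -01-11, -10-00*, -101-0, 0--011*, 0--111*, 0-0-00*, 0-0-11*, 0-1-11*, 0-10-1, 0-101-, 00--11*, 00-1-1, 00-10-, 001--1, 01--11*, 01-0-1, 01-00-, 0110--, 1-0-00*, 1-01-0, 1-010-, 100-0-
[col 3] --0-00, 0---11
Prime implicants: --0-00, -0010-, -01-11, -101-0, -11001, -11010, 0---11, 0-10-1, 0-101-, 00-1-1, 00-10-, 001--1, 01-0-1, 01-00-, 01011-, 0110--, 1-01-0, 1-010-, 10-000, 100-0-, 11-101, 111-01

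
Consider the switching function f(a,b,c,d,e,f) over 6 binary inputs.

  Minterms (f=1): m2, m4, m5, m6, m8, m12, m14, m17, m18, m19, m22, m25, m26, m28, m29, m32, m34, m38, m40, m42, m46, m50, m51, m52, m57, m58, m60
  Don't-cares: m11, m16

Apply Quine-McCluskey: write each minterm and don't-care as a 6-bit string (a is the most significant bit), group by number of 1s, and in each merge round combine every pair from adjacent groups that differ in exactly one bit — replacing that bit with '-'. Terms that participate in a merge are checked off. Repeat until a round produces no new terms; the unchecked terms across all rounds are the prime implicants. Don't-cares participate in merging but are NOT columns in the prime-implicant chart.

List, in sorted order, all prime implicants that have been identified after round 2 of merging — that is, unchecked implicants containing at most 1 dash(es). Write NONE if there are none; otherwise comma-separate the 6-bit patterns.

[col 0] 000010*, 000100*, 000101*, 000110*, 001000*, 001011, 001100*, 001110*, 010000*, 010001*, 010010*, 010011*, 010110*, 011001*, 011010*, 011100*, 011101*, 100000*, 100010*, 100110*, 101000*, 101010*, 101110*, 110010*, 110011*, 110100*, 111001*, 111010*, 111100*
[col 1] -00010*, -00110*, -01000, -01110*, -10010*, -10011*, -11001, -11010*, -11100, 0-0010*, 0-0110*, 0-1100, 00-100*, 00-110*, 000-10*, 0001-0*, 00010-, 001-00, 0011-0*, 01-001, 01-010*, 010-10*, 0100-0*, 0100-1*, 01000-*, 01001-*, 011-01, 01110-, 1-0010*, 1-1010*, 10-000*, 10-010*, 10-110*, 100-10*, 1000-0*, 101-10*, 1010-0*, 11-010*, 11-100, 11001-*
[col 2] --0010, -0-110, -00-10, -1-010, -1001-, 0-0-10, 00-1-0, 0100--, 1--010, 10--10, 10-0-0
Prime implicants: --0010, -0-110, -00-10, -01000, -1-010, -1001-, -11001, -11100, 0-0-10, 0-1100, 00-1-0, 00010-, 001-00, 001011, 01-001, 0100--, 011-01, 01110-, 1--010, 10--10, 10-0-0, 11-100

-01000, -11001, -11100, 0-1100, 00010-, 001-00, 001011, 01-001, 011-01, 01110-, 11-100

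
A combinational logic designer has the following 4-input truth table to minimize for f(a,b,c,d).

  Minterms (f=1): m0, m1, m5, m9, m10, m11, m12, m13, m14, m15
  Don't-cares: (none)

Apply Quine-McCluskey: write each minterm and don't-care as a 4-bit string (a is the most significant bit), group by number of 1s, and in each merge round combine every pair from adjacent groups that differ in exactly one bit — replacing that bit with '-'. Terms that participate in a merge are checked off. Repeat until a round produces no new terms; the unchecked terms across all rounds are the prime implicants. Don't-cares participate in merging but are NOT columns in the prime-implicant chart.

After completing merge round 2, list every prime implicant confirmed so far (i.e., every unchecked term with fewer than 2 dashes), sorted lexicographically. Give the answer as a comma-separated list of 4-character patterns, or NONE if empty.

000-

size-2^0 implicants → 0000(✓)  0001(✓)  0101(✓)  1001(✓)  1010(✓)  1011(✓)  1100(✓)  1101(✓)  1110(✓)  1111(✓)
size-2^1 implicants → -001(✓)  -101(✓)  0-01(✓)  000-  1-01(✓)  1-10(✓)  1-11(✓)  10-1(✓)  101-(✓)  11-0(✓)  11-1(✓)  110-(✓)  111-(✓)
size-2^2 implicants → --01  1--1  1-1-  11--
Unchecked terms (primes): --01, 000-, 1--1, 1-1-, 11--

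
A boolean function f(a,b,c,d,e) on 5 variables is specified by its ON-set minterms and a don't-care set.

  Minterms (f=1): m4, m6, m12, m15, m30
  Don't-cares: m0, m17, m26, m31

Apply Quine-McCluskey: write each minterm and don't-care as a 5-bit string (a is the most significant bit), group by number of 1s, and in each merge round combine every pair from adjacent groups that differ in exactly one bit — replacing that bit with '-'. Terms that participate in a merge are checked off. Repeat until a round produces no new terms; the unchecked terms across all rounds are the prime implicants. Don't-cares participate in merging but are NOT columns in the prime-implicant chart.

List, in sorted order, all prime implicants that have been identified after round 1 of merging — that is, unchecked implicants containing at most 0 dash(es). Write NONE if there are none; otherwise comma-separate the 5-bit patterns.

10001

[col 0] 00000*, 00100*, 00110*, 01100*, 01111*, 10001, 11010*, 11110*, 11111*
[col 1] -1111, 0-100, 00-00, 001-0, 11-10, 1111-
Prime implicants: -1111, 0-100, 00-00, 001-0, 10001, 11-10, 1111-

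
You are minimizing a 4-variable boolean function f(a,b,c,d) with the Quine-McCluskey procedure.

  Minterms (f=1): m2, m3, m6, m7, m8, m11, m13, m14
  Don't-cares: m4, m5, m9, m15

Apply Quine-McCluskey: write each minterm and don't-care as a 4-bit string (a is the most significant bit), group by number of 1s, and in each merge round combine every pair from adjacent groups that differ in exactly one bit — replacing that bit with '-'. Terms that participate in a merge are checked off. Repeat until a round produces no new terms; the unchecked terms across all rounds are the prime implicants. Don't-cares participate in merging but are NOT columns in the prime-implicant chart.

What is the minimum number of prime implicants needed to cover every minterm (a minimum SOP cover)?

4

[col 0] 0010*, 0011*, 0100*, 0101*, 0110*, 0111*, 1000*, 1001*, 1011*, 1101*, 1110*, 1111*
[col 1] -011*, -101*, -110*, -111*, 0-10*, 0-11*, 001-*, 01-0*, 01-1*, 010-*, 011-*, 1-01*, 1-11*, 10-1*, 100-, 11-1*, 111-*
[col 2] --11, -1-1, -11-, 0-1-, 01--, 1--1
Prime implicants: --11, -1-1, -11-, 0-1-, 01--, 1--1, 100-
PI chart (minterm → PIs covering it):
  2 | 0-1-  (sole → essential)
  3 | --11,0-1-
  6 | -11-,0-1-,01--
  7 | --11,-1-1,-11-,0-1-,01--
  8 | 100-  (sole → essential)
  11 | --11,1--1
  13 | -1-1,1--1
  14 | -11-  (sole → essential)
Essential prime implicants: -11-, 0-1-, 100-
Petrick residual → 1--1
Minimum SOP uses 4 PIs: bc + a'c + ad + ab'c'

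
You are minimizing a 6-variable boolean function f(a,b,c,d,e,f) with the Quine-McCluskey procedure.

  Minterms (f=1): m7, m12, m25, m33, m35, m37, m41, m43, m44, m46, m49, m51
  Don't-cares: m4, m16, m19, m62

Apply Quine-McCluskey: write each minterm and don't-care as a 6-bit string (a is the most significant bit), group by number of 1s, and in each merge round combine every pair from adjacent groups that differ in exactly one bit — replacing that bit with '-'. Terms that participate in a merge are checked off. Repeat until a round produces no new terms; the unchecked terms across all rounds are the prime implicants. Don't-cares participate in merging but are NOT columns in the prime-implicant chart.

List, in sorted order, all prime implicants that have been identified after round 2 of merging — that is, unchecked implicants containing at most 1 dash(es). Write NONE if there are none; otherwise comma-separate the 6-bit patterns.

[col 0] 000100*, 000111, 001100*, 010000, 010011*, 011001, 100001*, 100011*, 100101*, 101001*, 101011*, 101100*, 101110*, 110001*, 110011*, 111110*
[col 1] -01100, -10011, 00-100, 1-0001*, 1-0011*, 1-1110, 10-001*, 10-011*, 100-01, 1000-1*, 1010-1*, 1011-0, 1100-1*
[col 2] 1-00-1, 10-0-1
Prime implicants: -01100, -10011, 00-100, 000111, 010000, 011001, 1-00-1, 1-1110, 10-0-1, 100-01, 1011-0

-01100, -10011, 00-100, 000111, 010000, 011001, 1-1110, 100-01, 1011-0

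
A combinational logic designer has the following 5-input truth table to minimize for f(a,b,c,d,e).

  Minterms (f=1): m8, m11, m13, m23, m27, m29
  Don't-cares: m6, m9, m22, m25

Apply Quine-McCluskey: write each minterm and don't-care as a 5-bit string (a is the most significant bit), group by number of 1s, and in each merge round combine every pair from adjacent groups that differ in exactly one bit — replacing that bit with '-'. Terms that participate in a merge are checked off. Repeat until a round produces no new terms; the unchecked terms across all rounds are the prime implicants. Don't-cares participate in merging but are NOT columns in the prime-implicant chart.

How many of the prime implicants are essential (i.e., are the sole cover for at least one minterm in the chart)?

4

size-2^0 implicants → 00110(✓)  01000(✓)  01001(✓)  01011(✓)  01101(✓)  10110(✓)  10111(✓)  11001(✓)  11011(✓)  11101(✓)
size-2^1 implicants → -0110  -1001(✓)  -1011(✓)  -1101(✓)  01-01(✓)  010-1(✓)  0100-  1011-  11-01(✓)  110-1(✓)
size-2^2 implicants → -1-01  -10-1
Unchecked terms (primes): -0110, -1-01, -10-1, 0100-, 1011-
Minterm coverage:
  m8 ⊆ 0100- [E]
  m11 ⊆ -10-1 [E]
  m13 ⊆ -1-01 [E]
  m23 ⊆ 1011- [E]
  m27 ⊆ -10-1 [E]
  m29 ⊆ -1-01 [E]
E = {-1-01, -10-1, 0100-, 1011-}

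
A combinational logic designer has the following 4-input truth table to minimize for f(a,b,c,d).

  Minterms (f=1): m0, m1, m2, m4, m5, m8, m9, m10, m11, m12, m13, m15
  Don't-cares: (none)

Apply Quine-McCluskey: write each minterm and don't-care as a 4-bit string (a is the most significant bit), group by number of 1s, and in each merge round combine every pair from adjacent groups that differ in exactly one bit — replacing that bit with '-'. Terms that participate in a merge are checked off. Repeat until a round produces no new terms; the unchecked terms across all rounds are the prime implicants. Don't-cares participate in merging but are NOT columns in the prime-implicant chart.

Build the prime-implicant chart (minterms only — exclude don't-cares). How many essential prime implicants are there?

[col 0] 0000*, 0001*, 0010*, 0100*, 0101*, 1000*, 1001*, 1010*, 1011*, 1100*, 1101*, 1111*
[col 1] -000*, -001*, -010*, -100*, -101*, 0-00*, 0-01*, 00-0*, 000-*, 010-*, 1-00*, 1-01*, 1-11*, 10-0*, 10-1*, 100-*, 101-*, 11-1*, 110-*
[col 2] --00*, --01*, -0-0, -00-*, -10-*, 0-0-*, 1--1, 1-0-*, 10--
[col 3] --0-
Prime implicants: --0-, -0-0, 1--1, 10--
PI chart (minterm → PIs covering it):
  0 | --0-,-0-0
  1 | --0-  (sole → essential)
  2 | -0-0  (sole → essential)
  4 | --0-  (sole → essential)
  5 | --0-  (sole → essential)
  8 | --0-,-0-0,10--
  9 | --0-,1--1,10--
  10 | -0-0,10--
  11 | 1--1,10--
  12 | --0-  (sole → essential)
  13 | --0-,1--1
  15 | 1--1  (sole → essential)
Essential prime implicants: --0-, -0-0, 1--1

3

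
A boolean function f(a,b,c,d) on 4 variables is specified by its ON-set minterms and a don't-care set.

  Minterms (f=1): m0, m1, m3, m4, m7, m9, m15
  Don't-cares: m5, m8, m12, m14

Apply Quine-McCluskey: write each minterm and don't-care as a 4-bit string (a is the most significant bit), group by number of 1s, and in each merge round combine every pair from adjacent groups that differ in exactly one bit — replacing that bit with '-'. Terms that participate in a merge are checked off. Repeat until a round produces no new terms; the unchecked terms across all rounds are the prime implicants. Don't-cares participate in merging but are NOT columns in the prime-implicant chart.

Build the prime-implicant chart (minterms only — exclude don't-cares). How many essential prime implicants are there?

2

size-2^0 implicants → 0000(✓)  0001(✓)  0011(✓)  0100(✓)  0101(✓)  0111(✓)  1000(✓)  1001(✓)  1100(✓)  1110(✓)  1111(✓)
size-2^1 implicants → -000(✓)  -001(✓)  -100(✓)  -111  0-00(✓)  0-01(✓)  0-11(✓)  00-1(✓)  000-(✓)  01-1(✓)  010-(✓)  1-00(✓)  100-(✓)  11-0  111-
size-2^2 implicants → --00  -00-  0--1  0-0-
Unchecked terms (primes): --00, -00-, -111, 0--1, 0-0-, 11-0, 111-
Minterm coverage:
  m0 ⊆ --00,-00-,0-0-
  m1 ⊆ -00-,0--1,0-0-
  m3 ⊆ 0--1 [E]
  m4 ⊆ --00,0-0-
  m7 ⊆ -111,0--1
  m9 ⊆ -00- [E]
  m15 ⊆ -111,111-
E = {-00-, 0--1}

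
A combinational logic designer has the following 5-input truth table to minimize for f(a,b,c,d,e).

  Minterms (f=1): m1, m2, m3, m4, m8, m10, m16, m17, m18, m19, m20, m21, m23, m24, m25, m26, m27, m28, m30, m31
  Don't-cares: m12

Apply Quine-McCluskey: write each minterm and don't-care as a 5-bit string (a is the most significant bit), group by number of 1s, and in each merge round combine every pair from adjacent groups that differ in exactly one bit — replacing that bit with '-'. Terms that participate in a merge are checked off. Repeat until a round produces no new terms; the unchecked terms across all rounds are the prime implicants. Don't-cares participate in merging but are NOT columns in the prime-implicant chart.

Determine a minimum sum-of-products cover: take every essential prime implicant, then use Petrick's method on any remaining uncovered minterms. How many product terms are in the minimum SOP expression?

size-2^0 implicants → 00001(✓)  00010(✓)  00011(✓)  00100(✓)  01000(✓)  01010(✓)  01100(✓)  10000(✓)  10001(✓)  10010(✓)  10011(✓)  10100(✓)  10101(✓)  10111(✓)  11000(✓)  11001(✓)  11010(✓)  11011(✓)  11100(✓)  11110(✓)  11111(✓)
size-2^1 implicants → -0001(✓)  -0010(✓)  -0011(✓)  -0100(✓)  -1000(✓)  -1010(✓)  -1100(✓)  0-010(✓)  0-100(✓)  000-1(✓)  0001-(✓)  01-00(✓)  010-0(✓)  1-000(✓)  1-001(✓)  1-010(✓)  1-011(✓)  1-100(✓)  1-111(✓)  10-00(✓)  10-01(✓)  10-11(✓)  100-0(✓)  100-1(✓)  1000-(✓)  1001-(✓)  101-1(✓)  1010-(✓)  11-00(✓)  11-10(✓)  11-11(✓)  110-0(✓)  110-1(✓)  1100-(✓)  1101-(✓)  111-0(✓)  1111-(✓)
size-2^2 implicants → --010  --100  -00-1  -001-  -1-00  -10-0  1--00  1--11  1-0-0(✓)  1-0-1(✓)  1-00-(✓)  1-01-(✓)  10--1  10-0-  100--(✓)  11--0  11-1-  110--(✓)
size-2^3 implicants → 1-0--
Unchecked terms (primes): --010, --100, -00-1, -001-, -1-00, -10-0, 1--00, 1--11, 1-0--, 10--1, 10-0-, 11--0, 11-1-
Minterm coverage:
  m1 ⊆ -00-1 [E]
  m2 ⊆ --010,-001-
  m3 ⊆ -00-1,-001-
  m4 ⊆ --100 [E]
  m8 ⊆ -1-00,-10-0
  m10 ⊆ --010,-10-0
  m16 ⊆ 1--00,1-0--,10-0-
  m17 ⊆ -00-1,1-0--,10--1,10-0-
  m18 ⊆ --010,-001-,1-0--
  m19 ⊆ -00-1,-001-,1--11,1-0--,10--1
  m20 ⊆ --100,1--00,10-0-
  m21 ⊆ 10--1,10-0-
  m23 ⊆ 1--11,10--1
  m24 ⊆ -1-00,-10-0,1--00,1-0--,11--0
  m25 ⊆ 1-0-- [E]
  m26 ⊆ --010,-10-0,1-0--,11--0,11-1-
  m27 ⊆ 1--11,1-0--,11-1-
  m28 ⊆ --100,-1-00,1--00,11--0
  m30 ⊆ 11--0,11-1-
  m31 ⊆ 1--11,11-1-
E = {--100, -00-1, 1-0--}
Petrick residual → --010, -1-00, 10--1, 11-1-
Cover = c'de' + cd'e' + b'c'e + bd'e' + ac' + ab'e + abd  |cover|=7

7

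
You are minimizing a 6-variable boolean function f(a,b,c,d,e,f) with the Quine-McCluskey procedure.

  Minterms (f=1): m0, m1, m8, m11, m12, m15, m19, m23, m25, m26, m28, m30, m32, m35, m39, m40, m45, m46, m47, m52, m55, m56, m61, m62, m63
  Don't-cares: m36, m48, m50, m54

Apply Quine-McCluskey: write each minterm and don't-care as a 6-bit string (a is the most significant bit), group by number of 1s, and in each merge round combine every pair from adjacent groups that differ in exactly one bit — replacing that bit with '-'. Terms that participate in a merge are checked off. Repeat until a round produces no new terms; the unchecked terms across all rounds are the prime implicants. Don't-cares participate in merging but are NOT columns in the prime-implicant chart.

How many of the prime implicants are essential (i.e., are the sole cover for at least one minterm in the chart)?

[col 0] 000000*, 000001*, 001000*, 001011*, 001100*, 001111*, 010011*, 010111*, 011001, 011010*, 011100*, 011110*, 100000*, 100011*, 100100*, 100111*, 101000*, 101101*, 101110*, 101111*, 110000*, 110010*, 110100*, 110110*, 110111*, 111000*, 111101*, 111110*, 111111*
[col 1] -00000*, -01000*, -01111, -10111, -11110, 0-1100, 00-000*, 00000-, 001-00, 001-11, 010-11, 011-10, 0111-0, 1-0000*, 1-0100*, 1-0111*, 1-1000*, 1-1101*, 1-1110*, 1-1111*, 10-000*, 10-111*, 100-00*, 100-11, 1011-1*, 10111-*, 11-000*, 11-110*, 11-111*, 110-00*, 110-10*, 1100-0*, 1101-0*, 11011-*, 1111-1*, 11111-*
[col 2] -0-000, 1--000, 1--111, 1-0-00, 1-11-1, 1-111-, 11-11-, 110--0
Prime implicants: -0-000, -01111, -10111, -11110, 0-1100, 00000-, 001-00, 001-11, 010-11, 011-10, 011001, 0111-0, 1--000, 1--111, 1-0-00, 1-11-1, 1-111-, 100-11, 11-11-, 110--0
PI chart (minterm → PIs covering it):
  0 | -0-000,00000-
  1 | 00000-  (sole → essential)
  8 | -0-000,001-00
  11 | 001-11  (sole → essential)
  12 | 0-1100,001-00
  15 | -01111,001-11
  19 | 010-11  (sole → essential)
  23 | -10111,010-11
  25 | 011001  (sole → essential)
  26 | 011-10  (sole → essential)
  28 | 0-1100,0111-0
  30 | -11110,011-10,0111-0
  32 | -0-000,1--000,1-0-00
  35 | 100-11  (sole → essential)
  39 | 1--111,100-11
  40 | -0-000,1--000
  45 | 1-11-1  (sole → essential)
  46 | 1-111-  (sole → essential)
  47 | -01111,1--111,1-11-1,1-111-
  52 | 1-0-00,110--0
  55 | -10111,1--111,11-11-
  56 | 1--000  (sole → essential)
  61 | 1-11-1  (sole → essential)
  62 | -11110,1-111-,11-11-
  63 | 1--111,1-11-1,1-111-,11-11-
Essential prime implicants: 00000-, 001-11, 010-11, 011-10, 011001, 1--000, 1-11-1, 1-111-, 100-11

9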